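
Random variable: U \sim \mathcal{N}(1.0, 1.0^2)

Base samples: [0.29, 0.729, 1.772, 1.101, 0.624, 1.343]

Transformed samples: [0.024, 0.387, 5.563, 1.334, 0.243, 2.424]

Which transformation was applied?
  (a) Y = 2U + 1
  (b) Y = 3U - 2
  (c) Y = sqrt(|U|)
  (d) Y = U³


Checking option (d) Y = U³:
  U = 0.29 -> Y = 0.024 ✓
  U = 0.729 -> Y = 0.387 ✓
  U = 1.772 -> Y = 5.563 ✓
All samples match this transformation.

(d) U³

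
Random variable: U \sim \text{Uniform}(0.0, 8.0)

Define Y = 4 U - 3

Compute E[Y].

For Y = 4U - 3:
E[Y] = 4 * E[U] - 3
E[U] = (0 + 8)/2 = 4
E[Y] = 4 * 4 - 3 = 13

13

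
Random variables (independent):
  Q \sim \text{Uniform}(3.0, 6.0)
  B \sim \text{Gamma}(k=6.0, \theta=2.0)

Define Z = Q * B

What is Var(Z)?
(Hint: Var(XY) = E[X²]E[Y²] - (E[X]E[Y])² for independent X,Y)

Var(XY) = E[X²]E[Y²] - (E[X]E[Y])²
E[Q] = 4.5, Var(Q) = 0.75
E[B] = 12, Var(B) = 24
E[Q²] = 0.75 + 4.5² = 21
E[B²] = 24 + 12² = 168
Var(Z) = 21*168 - (4.5*12)²
= 3528 - 2916 = 612

612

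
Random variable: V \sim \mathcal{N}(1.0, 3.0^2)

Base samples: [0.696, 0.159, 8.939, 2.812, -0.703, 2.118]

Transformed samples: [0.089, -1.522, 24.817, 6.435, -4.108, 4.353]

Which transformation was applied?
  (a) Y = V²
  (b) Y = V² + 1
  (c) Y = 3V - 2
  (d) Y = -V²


Checking option (c) Y = 3V - 2:
  V = 0.696 -> Y = 0.089 ✓
  V = 0.159 -> Y = -1.522 ✓
  V = 8.939 -> Y = 24.817 ✓
All samples match this transformation.

(c) 3V - 2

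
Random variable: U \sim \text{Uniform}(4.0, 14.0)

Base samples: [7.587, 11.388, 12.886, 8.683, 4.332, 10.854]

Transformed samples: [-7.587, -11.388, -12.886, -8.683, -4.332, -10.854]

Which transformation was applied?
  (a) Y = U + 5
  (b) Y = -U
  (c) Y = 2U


Checking option (b) Y = -U:
  U = 7.587 -> Y = -7.587 ✓
  U = 11.388 -> Y = -11.388 ✓
  U = 12.886 -> Y = -12.886 ✓
All samples match this transformation.

(b) -U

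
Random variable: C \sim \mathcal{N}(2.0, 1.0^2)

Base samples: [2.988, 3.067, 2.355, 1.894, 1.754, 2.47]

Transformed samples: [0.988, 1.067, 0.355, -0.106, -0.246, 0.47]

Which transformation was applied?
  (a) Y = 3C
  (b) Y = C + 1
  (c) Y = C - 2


Checking option (c) Y = C - 2:
  C = 2.988 -> Y = 0.988 ✓
  C = 3.067 -> Y = 1.067 ✓
  C = 2.355 -> Y = 0.355 ✓
All samples match this transformation.

(c) C - 2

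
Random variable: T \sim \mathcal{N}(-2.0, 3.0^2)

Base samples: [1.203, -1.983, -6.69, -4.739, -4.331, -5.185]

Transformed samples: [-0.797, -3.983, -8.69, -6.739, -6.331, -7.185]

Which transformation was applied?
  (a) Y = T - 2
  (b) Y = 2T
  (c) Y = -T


Checking option (a) Y = T - 2:
  T = 1.203 -> Y = -0.797 ✓
  T = -1.983 -> Y = -3.983 ✓
  T = -6.69 -> Y = -8.69 ✓
All samples match this transformation.

(a) T - 2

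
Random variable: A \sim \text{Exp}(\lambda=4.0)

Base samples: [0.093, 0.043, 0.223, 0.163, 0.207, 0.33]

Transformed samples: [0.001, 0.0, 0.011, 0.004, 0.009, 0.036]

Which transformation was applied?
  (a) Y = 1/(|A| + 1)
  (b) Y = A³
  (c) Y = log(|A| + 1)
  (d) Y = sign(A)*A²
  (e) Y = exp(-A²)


Checking option (b) Y = A³:
  A = 0.093 -> Y = 0.001 ✓
  A = 0.043 -> Y = 0.0 ✓
  A = 0.223 -> Y = 0.011 ✓
All samples match this transformation.

(b) A³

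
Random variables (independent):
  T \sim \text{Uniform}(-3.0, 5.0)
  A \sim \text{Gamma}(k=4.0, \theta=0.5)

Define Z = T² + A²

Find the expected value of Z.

E[Z] = E[T²] + E[A²]
E[T²] = Var(T) + E[T]² = 5.3333333 + 1 = 6.3333333
E[A²] = Var(A) + E[A]² = 1 + 4 = 5
E[Z] = 6.3333333 + 5 = 11.333333

11.333333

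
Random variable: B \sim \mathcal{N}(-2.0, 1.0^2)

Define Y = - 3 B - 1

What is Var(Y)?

For Y = aB + b: Var(Y) = a² * Var(B)
Var(B) = 1.0^2 = 1
Var(Y) = (-3)² * 1 = 9 * 1 = 9

9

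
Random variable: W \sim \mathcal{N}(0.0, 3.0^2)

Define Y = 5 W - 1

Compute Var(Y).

For Y = aW + b: Var(Y) = a² * Var(W)
Var(W) = 3.0^2 = 9
Var(Y) = 5² * 9 = 25 * 9 = 225

225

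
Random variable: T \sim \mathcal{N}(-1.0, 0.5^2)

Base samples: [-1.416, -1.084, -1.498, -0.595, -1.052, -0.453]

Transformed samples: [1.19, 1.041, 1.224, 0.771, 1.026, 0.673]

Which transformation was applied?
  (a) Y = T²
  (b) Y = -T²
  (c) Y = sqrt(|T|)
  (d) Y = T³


Checking option (c) Y = sqrt(|T|):
  T = -1.416 -> Y = 1.19 ✓
  T = -1.084 -> Y = 1.041 ✓
  T = -1.498 -> Y = 1.224 ✓
All samples match this transformation.

(c) sqrt(|T|)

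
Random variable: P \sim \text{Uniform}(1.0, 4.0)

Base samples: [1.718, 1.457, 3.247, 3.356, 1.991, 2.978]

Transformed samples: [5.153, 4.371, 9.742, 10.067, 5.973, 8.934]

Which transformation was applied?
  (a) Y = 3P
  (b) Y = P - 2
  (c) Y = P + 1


Checking option (a) Y = 3P:
  P = 1.718 -> Y = 5.153 ✓
  P = 1.457 -> Y = 4.371 ✓
  P = 3.247 -> Y = 9.742 ✓
All samples match this transformation.

(a) 3P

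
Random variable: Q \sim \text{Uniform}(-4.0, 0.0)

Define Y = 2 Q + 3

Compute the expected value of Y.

For Y = 2Q + 3:
E[Y] = 2 * E[Q] + 3
E[Q] = (-4 + 0)/2 = -2
E[Y] = 2 * (-2) + 3 = -1

-1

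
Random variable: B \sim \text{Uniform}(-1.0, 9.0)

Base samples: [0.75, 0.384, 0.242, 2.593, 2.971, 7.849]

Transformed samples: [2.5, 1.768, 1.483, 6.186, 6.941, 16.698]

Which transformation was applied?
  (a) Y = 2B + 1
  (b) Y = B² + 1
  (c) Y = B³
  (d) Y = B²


Checking option (a) Y = 2B + 1:
  B = 0.75 -> Y = 2.5 ✓
  B = 0.384 -> Y = 1.768 ✓
  B = 0.242 -> Y = 1.483 ✓
All samples match this transformation.

(a) 2B + 1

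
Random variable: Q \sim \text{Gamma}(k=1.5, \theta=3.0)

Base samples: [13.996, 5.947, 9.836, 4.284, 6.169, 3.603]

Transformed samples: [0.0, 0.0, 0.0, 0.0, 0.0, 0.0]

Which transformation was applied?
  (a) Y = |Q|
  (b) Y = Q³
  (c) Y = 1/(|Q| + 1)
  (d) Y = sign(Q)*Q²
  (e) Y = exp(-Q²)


Checking option (e) Y = exp(-Q²):
  Q = 13.996 -> Y = 0.0 ✓
  Q = 5.947 -> Y = 0.0 ✓
  Q = 9.836 -> Y = 0.0 ✓
All samples match this transformation.

(e) exp(-Q²)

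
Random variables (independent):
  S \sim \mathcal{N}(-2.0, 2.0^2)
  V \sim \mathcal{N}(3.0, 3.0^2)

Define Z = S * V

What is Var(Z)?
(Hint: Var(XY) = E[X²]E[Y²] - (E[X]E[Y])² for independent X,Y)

Var(XY) = E[X²]E[Y²] - (E[X]E[Y])²
E[S] = -2, Var(S) = 4
E[V] = 3, Var(V) = 9
E[S²] = 4 + (-2)² = 8
E[V²] = 9 + 3² = 18
Var(Z) = 8*18 - (-2*3)²
= 144 - 36 = 108

108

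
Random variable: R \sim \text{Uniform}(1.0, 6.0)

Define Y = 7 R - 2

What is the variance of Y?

For Y = aR + b: Var(Y) = a² * Var(R)
Var(R) = (6 - 1)^2/12 = 2.0833333
Var(Y) = 7² * 2.0833333 = 49 * 2.0833333 = 102.08333

102.08333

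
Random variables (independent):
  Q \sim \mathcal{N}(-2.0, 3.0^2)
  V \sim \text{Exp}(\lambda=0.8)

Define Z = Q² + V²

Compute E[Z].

E[Z] = E[Q²] + E[V²]
E[Q²] = Var(Q) + E[Q]² = 9 + 4 = 13
E[V²] = Var(V) + E[V]² = 1.5625 + 1.5625 = 3.125
E[Z] = 13 + 3.125 = 16.125

16.125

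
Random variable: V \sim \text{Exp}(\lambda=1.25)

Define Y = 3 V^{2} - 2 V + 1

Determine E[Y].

E[Y] = 3*E[V²] - 2*E[V] + 1
E[V] = 0.8
E[V²] = Var(V) + (E[V])² = 0.64 + 0.64 = 1.28
E[Y] = 3*1.28 - 2*0.8 + 1 = 3.24

3.24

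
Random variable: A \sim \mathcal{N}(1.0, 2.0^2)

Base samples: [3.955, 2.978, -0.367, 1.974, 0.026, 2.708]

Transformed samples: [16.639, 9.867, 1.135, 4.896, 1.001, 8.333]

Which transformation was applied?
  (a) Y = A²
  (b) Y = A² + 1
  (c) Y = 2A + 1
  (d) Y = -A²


Checking option (b) Y = A² + 1:
  A = 3.955 -> Y = 16.639 ✓
  A = 2.978 -> Y = 9.867 ✓
  A = -0.367 -> Y = 1.135 ✓
All samples match this transformation.

(b) A² + 1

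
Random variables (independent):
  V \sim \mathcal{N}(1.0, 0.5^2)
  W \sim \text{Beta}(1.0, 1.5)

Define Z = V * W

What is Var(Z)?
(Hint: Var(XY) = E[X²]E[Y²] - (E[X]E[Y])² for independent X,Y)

Var(XY) = E[X²]E[Y²] - (E[X]E[Y])²
E[V] = 1, Var(V) = 0.25
E[W] = 0.4, Var(W) = 0.068571429
E[V²] = 0.25 + 1² = 1.25
E[W²] = 0.068571429 + 0.4² = 0.22857143
Var(Z) = 1.25*0.22857143 - (1*0.4)²
= 0.28571429 - 0.16 = 0.12571429

0.12571429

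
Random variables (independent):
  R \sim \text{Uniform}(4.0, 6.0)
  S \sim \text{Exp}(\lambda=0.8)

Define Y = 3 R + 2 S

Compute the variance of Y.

For independent RVs: Var(aX + bY) = a²Var(X) + b²Var(Y)
Var(R) = 0.33333333
Var(S) = 1.5625
Var(Y) = 3²*0.33333333 + 2²*1.5625
= 9*0.33333333 + 4*1.5625 = 9.25

9.25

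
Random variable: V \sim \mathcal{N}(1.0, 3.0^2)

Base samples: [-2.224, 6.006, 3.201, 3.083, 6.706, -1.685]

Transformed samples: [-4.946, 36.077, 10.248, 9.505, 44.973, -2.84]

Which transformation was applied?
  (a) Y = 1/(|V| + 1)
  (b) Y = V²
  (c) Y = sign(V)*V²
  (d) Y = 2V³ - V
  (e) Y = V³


Checking option (c) Y = sign(V)*V²:
  V = -2.224 -> Y = -4.946 ✓
  V = 6.006 -> Y = 36.077 ✓
  V = 3.201 -> Y = 10.248 ✓
All samples match this transformation.

(c) sign(V)*V²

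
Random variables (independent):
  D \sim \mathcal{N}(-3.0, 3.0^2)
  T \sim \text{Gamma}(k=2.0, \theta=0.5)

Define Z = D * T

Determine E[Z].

For independent RVs: E[XY] = E[X]*E[Y]
E[D] = -3
E[T] = 1
E[Z] = -3 * 1 = -3

-3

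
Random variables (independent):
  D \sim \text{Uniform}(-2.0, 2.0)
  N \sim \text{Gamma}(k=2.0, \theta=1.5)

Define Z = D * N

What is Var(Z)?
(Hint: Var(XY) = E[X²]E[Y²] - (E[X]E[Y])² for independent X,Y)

Var(XY) = E[X²]E[Y²] - (E[X]E[Y])²
E[D] = 0, Var(D) = 1.3333333
E[N] = 3, Var(N) = 4.5
E[D²] = 1.3333333 + 0² = 1.3333333
E[N²] = 4.5 + 3² = 13.5
Var(Z) = 1.3333333*13.5 - (0*3)²
= 18 - 0 = 18

18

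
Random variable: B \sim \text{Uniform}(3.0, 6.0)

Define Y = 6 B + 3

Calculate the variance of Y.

For Y = aB + b: Var(Y) = a² * Var(B)
Var(B) = (6 - 3)^2/12 = 0.75
Var(Y) = 6² * 0.75 = 36 * 0.75 = 27

27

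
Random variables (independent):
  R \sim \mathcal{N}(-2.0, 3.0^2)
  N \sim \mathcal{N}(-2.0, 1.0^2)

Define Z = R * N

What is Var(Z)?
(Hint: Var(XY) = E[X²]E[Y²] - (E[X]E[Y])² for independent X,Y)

Var(XY) = E[X²]E[Y²] - (E[X]E[Y])²
E[R] = -2, Var(R) = 9
E[N] = -2, Var(N) = 1
E[R²] = 9 + (-2)² = 13
E[N²] = 1 + (-2)² = 5
Var(Z) = 13*5 - (-2*(-2))²
= 65 - 16 = 49

49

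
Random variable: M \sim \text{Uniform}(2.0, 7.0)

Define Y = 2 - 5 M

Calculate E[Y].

For Y = -5M + 2:
E[Y] = -5 * E[M] + 2
E[M] = (2 + 7)/2 = 4.5
E[Y] = -5 * 4.5 + 2 = -20.5

-20.5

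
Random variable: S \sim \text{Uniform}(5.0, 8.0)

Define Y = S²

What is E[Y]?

Using E[X²] = Var(X) + (E[X])²:
E[S] = 6.5
Var(S) = (8 - 5)^2/12 = 0.75
E[S²] = 0.75 + 6.5² = 0.75 + 42.25 = 43

43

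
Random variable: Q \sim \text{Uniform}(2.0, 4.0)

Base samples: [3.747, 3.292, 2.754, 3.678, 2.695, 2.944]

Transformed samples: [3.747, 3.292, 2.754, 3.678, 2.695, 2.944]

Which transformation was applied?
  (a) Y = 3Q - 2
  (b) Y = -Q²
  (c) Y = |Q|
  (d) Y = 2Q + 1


Checking option (c) Y = |Q|:
  Q = 3.747 -> Y = 3.747 ✓
  Q = 3.292 -> Y = 3.292 ✓
  Q = 2.754 -> Y = 2.754 ✓
All samples match this transformation.

(c) |Q|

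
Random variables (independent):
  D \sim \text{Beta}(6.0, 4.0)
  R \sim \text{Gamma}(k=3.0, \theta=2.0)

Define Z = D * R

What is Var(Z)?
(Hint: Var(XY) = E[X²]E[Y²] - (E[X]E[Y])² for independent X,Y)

Var(XY) = E[X²]E[Y²] - (E[X]E[Y])²
E[D] = 0.6, Var(D) = 0.021818182
E[R] = 6, Var(R) = 12
E[D²] = 0.021818182 + 0.6² = 0.38181818
E[R²] = 12 + 6² = 48
Var(Z) = 0.38181818*48 - (0.6*6)²
= 18.327273 - 12.96 = 5.3672727

5.3672727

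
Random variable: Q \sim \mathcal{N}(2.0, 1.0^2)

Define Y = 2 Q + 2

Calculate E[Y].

For Y = 2Q + 2:
E[Y] = 2 * E[Q] + 2
E[Q] = 2.0 = 2
E[Y] = 2 * 2 + 2 = 6

6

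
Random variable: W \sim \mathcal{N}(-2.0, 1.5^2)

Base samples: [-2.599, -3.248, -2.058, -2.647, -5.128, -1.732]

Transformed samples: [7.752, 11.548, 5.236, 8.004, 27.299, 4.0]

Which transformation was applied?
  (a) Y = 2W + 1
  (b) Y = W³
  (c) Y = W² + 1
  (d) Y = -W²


Checking option (c) Y = W² + 1:
  W = -2.599 -> Y = 7.752 ✓
  W = -3.248 -> Y = 11.548 ✓
  W = -2.058 -> Y = 5.236 ✓
All samples match this transformation.

(c) W² + 1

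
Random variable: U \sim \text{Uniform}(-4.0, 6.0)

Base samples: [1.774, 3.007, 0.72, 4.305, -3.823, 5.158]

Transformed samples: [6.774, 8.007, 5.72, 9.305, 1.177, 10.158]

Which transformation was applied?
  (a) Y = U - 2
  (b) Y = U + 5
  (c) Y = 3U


Checking option (b) Y = U + 5:
  U = 1.774 -> Y = 6.774 ✓
  U = 3.007 -> Y = 8.007 ✓
  U = 0.72 -> Y = 5.72 ✓
All samples match this transformation.

(b) U + 5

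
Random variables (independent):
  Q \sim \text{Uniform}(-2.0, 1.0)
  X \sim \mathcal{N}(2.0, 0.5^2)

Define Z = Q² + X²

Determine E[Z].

E[Z] = E[Q²] + E[X²]
E[Q²] = Var(Q) + E[Q]² = 0.75 + 0.25 = 1
E[X²] = Var(X) + E[X]² = 0.25 + 4 = 4.25
E[Z] = 1 + 4.25 = 5.25

5.25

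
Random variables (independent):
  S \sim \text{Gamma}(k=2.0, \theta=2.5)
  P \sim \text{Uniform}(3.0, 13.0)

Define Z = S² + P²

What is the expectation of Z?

E[Z] = E[S²] + E[P²]
E[S²] = Var(S) + E[S]² = 12.5 + 25 = 37.5
E[P²] = Var(P) + E[P]² = 8.3333333 + 64 = 72.333333
E[Z] = 37.5 + 72.333333 = 109.83333

109.83333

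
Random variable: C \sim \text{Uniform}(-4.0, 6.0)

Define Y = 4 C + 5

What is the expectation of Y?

For Y = 4C + 5:
E[Y] = 4 * E[C] + 5
E[C] = (-4 + 6)/2 = 1
E[Y] = 4 * 1 + 5 = 9

9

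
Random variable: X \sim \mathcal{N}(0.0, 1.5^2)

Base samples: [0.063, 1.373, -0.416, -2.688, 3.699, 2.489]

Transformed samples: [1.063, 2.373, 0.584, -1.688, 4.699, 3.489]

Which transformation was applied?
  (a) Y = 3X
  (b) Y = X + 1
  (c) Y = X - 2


Checking option (b) Y = X + 1:
  X = 0.063 -> Y = 1.063 ✓
  X = 1.373 -> Y = 2.373 ✓
  X = -0.416 -> Y = 0.584 ✓
All samples match this transformation.

(b) X + 1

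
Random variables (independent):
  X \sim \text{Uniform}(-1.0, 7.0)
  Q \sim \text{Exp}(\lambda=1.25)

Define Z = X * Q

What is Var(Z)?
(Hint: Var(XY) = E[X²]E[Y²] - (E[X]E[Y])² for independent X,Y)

Var(XY) = E[X²]E[Y²] - (E[X]E[Y])²
E[X] = 3, Var(X) = 5.3333333
E[Q] = 0.8, Var(Q) = 0.64
E[X²] = 5.3333333 + 3² = 14.333333
E[Q²] = 0.64 + 0.8² = 1.28
Var(Z) = 14.333333*1.28 - (3*0.8)²
= 18.346667 - 5.76 = 12.586667

12.586667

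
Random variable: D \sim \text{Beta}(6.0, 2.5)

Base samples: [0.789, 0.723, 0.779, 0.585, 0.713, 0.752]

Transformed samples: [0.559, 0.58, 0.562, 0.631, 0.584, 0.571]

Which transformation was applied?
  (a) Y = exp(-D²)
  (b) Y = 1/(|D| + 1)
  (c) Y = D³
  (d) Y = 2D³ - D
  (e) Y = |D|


Checking option (b) Y = 1/(|D| + 1):
  D = 0.789 -> Y = 0.559 ✓
  D = 0.723 -> Y = 0.58 ✓
  D = 0.779 -> Y = 0.562 ✓
All samples match this transformation.

(b) 1/(|D| + 1)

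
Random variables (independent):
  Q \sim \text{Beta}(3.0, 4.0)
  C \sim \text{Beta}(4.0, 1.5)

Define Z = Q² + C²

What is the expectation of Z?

E[Z] = E[Q²] + E[C²]
E[Q²] = Var(Q) + E[Q]² = 0.030612245 + 0.18367347 = 0.21428571
E[C²] = Var(C) + E[C]² = 0.03051494 + 0.52892562 = 0.55944056
E[Z] = 0.21428571 + 0.55944056 = 0.77372627

0.77372627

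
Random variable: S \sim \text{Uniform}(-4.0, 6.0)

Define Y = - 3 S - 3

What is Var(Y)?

For Y = aS + b: Var(Y) = a² * Var(S)
Var(S) = (6 + 4)^2/12 = 8.3333333
Var(Y) = (-3)² * 8.3333333 = 9 * 8.3333333 = 75

75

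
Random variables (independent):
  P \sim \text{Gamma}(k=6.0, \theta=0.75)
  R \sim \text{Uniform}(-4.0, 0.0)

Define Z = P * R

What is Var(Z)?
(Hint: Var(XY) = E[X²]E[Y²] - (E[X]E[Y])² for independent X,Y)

Var(XY) = E[X²]E[Y²] - (E[X]E[Y])²
E[P] = 4.5, Var(P) = 3.375
E[R] = -2, Var(R) = 1.3333333
E[P²] = 3.375 + 4.5² = 23.625
E[R²] = 1.3333333 + (-2)² = 5.3333333
Var(Z) = 23.625*5.3333333 - (4.5*(-2))²
= 126 - 81 = 45

45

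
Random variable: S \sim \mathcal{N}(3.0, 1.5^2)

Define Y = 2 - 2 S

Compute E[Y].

For Y = -2S + 2:
E[Y] = -2 * E[S] + 2
E[S] = 3.0 = 3
E[Y] = -2 * 3 + 2 = -4

-4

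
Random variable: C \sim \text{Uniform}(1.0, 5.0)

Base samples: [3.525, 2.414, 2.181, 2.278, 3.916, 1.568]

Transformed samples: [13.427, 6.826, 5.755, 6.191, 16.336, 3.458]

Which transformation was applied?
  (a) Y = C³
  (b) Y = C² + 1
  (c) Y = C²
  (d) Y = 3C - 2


Checking option (b) Y = C² + 1:
  C = 3.525 -> Y = 13.427 ✓
  C = 2.414 -> Y = 6.826 ✓
  C = 2.181 -> Y = 5.755 ✓
All samples match this transformation.

(b) C² + 1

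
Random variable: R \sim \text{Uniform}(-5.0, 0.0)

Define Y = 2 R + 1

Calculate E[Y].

For Y = 2R + 1:
E[Y] = 2 * E[R] + 1
E[R] = (-5 + 0)/2 = -2.5
E[Y] = 2 * (-2.5) + 1 = -4

-4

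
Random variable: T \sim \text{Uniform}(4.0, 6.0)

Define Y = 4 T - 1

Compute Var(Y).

For Y = aT + b: Var(Y) = a² * Var(T)
Var(T) = (6 - 4)^2/12 = 0.33333333
Var(Y) = 4² * 0.33333333 = 16 * 0.33333333 = 5.3333333

5.3333333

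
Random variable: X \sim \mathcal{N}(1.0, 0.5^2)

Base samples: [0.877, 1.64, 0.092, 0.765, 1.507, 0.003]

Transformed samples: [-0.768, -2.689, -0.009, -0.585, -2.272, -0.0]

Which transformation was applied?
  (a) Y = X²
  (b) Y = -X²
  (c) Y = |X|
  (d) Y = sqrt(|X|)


Checking option (b) Y = -X²:
  X = 0.877 -> Y = -0.768 ✓
  X = 1.64 -> Y = -2.689 ✓
  X = 0.092 -> Y = -0.009 ✓
All samples match this transformation.

(b) -X²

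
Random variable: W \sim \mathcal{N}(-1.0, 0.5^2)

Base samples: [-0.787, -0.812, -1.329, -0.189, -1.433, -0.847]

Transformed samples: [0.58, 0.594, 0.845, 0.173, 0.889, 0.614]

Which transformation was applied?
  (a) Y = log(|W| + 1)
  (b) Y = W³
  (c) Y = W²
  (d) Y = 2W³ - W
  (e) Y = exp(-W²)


Checking option (a) Y = log(|W| + 1):
  W = -0.787 -> Y = 0.58 ✓
  W = -0.812 -> Y = 0.594 ✓
  W = -1.329 -> Y = 0.845 ✓
All samples match this transformation.

(a) log(|W| + 1)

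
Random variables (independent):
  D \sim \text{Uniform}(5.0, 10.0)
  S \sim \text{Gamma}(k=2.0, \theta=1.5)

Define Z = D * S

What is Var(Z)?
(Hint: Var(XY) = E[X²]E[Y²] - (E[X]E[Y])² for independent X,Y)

Var(XY) = E[X²]E[Y²] - (E[X]E[Y])²
E[D] = 7.5, Var(D) = 2.0833333
E[S] = 3, Var(S) = 4.5
E[D²] = 2.0833333 + 7.5² = 58.333333
E[S²] = 4.5 + 3² = 13.5
Var(Z) = 58.333333*13.5 - (7.5*3)²
= 787.5 - 506.25 = 281.25

281.25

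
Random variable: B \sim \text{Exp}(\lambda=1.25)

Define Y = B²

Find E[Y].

Using E[X²] = Var(X) + (E[X])²:
E[B] = 0.8
Var(B) = 1/1.25^2 = 0.64
E[B²] = 0.64 + 0.8² = 0.64 + 0.64 = 1.28

1.28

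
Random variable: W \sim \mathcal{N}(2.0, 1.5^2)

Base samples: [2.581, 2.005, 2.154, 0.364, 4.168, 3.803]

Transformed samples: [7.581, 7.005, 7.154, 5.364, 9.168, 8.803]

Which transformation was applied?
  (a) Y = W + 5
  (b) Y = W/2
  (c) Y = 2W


Checking option (a) Y = W + 5:
  W = 2.581 -> Y = 7.581 ✓
  W = 2.005 -> Y = 7.005 ✓
  W = 2.154 -> Y = 7.154 ✓
All samples match this transformation.

(a) W + 5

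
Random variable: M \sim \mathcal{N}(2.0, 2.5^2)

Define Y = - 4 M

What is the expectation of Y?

For Y = -4M:
E[Y] = -4 * E[M]
E[M] = 2.0 = 2
E[Y] = -4 * 2 = -8

-8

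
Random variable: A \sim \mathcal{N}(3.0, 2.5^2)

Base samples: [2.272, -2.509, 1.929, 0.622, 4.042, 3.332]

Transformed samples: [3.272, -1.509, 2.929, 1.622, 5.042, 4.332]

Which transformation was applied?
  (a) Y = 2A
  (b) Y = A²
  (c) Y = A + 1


Checking option (c) Y = A + 1:
  A = 2.272 -> Y = 3.272 ✓
  A = -2.509 -> Y = -1.509 ✓
  A = 1.929 -> Y = 2.929 ✓
All samples match this transformation.

(c) A + 1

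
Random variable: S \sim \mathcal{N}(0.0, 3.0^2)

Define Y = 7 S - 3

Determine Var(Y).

For Y = aS + b: Var(Y) = a² * Var(S)
Var(S) = 3.0^2 = 9
Var(Y) = 7² * 9 = 49 * 9 = 441

441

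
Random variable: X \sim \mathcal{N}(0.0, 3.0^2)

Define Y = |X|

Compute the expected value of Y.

For X ~ N(0, 3.0²), E[|X|] = sigma * sqrt(2/pi)
= 3.0 * sqrt(2/pi) = 2.3936537

2.3936537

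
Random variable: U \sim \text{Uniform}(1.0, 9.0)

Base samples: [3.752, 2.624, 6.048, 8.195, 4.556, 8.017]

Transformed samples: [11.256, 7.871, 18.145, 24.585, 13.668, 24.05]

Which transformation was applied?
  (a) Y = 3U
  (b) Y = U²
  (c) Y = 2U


Checking option (a) Y = 3U:
  U = 3.752 -> Y = 11.256 ✓
  U = 2.624 -> Y = 7.871 ✓
  U = 6.048 -> Y = 18.145 ✓
All samples match this transformation.

(a) 3U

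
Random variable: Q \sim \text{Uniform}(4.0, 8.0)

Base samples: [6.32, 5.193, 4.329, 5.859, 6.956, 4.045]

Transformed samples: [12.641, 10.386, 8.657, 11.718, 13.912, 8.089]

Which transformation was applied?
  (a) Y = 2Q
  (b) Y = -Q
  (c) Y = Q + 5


Checking option (a) Y = 2Q:
  Q = 6.32 -> Y = 12.641 ✓
  Q = 5.193 -> Y = 10.386 ✓
  Q = 4.329 -> Y = 8.657 ✓
All samples match this transformation.

(a) 2Q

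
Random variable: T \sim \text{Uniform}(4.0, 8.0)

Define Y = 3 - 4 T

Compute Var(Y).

For Y = aT + b: Var(Y) = a² * Var(T)
Var(T) = (8 - 4)^2/12 = 1.3333333
Var(Y) = (-4)² * 1.3333333 = 16 * 1.3333333 = 21.333333

21.333333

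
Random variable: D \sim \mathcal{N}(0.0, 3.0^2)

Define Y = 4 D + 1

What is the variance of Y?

For Y = aD + b: Var(Y) = a² * Var(D)
Var(D) = 3.0^2 = 9
Var(Y) = 4² * 9 = 16 * 9 = 144

144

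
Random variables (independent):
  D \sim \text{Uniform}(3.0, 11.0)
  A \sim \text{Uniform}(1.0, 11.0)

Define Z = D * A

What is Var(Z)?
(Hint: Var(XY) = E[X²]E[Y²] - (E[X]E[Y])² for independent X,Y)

Var(XY) = E[X²]E[Y²] - (E[X]E[Y])²
E[D] = 7, Var(D) = 5.3333333
E[A] = 6, Var(A) = 8.3333333
E[D²] = 5.3333333 + 7² = 54.333333
E[A²] = 8.3333333 + 6² = 44.333333
Var(Z) = 54.333333*44.333333 - (7*6)²
= 2408.7778 - 1764 = 644.77778

644.77778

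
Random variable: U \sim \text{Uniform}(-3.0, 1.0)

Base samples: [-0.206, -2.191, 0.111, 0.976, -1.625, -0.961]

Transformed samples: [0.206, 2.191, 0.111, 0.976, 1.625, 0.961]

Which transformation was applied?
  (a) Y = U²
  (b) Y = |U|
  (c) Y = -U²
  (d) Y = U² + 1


Checking option (b) Y = |U|:
  U = -0.206 -> Y = 0.206 ✓
  U = -2.191 -> Y = 2.191 ✓
  U = 0.111 -> Y = 0.111 ✓
All samples match this transformation.

(b) |U|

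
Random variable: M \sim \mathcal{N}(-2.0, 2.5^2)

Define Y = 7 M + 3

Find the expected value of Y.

For Y = 7M + 3:
E[Y] = 7 * E[M] + 3
E[M] = -2.0 = -2
E[Y] = 7 * (-2) + 3 = -11

-11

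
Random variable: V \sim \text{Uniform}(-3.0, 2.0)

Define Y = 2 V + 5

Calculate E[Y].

For Y = 2V + 5:
E[Y] = 2 * E[V] + 5
E[V] = (-3 + 2)/2 = -0.5
E[Y] = 2 * (-0.5) + 5 = 4

4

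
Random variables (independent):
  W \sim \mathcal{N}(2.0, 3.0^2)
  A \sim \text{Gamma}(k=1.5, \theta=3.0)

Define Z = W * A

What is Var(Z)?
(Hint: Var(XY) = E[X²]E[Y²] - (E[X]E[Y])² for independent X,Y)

Var(XY) = E[X²]E[Y²] - (E[X]E[Y])²
E[W] = 2, Var(W) = 9
E[A] = 4.5, Var(A) = 13.5
E[W²] = 9 + 2² = 13
E[A²] = 13.5 + 4.5² = 33.75
Var(Z) = 13*33.75 - (2*4.5)²
= 438.75 - 81 = 357.75

357.75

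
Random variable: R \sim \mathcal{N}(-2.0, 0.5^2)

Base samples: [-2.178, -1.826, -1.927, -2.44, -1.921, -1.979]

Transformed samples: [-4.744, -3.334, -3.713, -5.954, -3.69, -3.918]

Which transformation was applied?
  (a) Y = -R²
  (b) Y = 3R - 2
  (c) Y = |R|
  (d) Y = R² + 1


Checking option (a) Y = -R²:
  R = -2.178 -> Y = -4.744 ✓
  R = -1.826 -> Y = -3.334 ✓
  R = -1.927 -> Y = -3.713 ✓
All samples match this transformation.

(a) -R²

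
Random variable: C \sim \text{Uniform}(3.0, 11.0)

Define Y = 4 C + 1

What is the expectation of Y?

For Y = 4C + 1:
E[Y] = 4 * E[C] + 1
E[C] = (3 + 11)/2 = 7
E[Y] = 4 * 7 + 1 = 29

29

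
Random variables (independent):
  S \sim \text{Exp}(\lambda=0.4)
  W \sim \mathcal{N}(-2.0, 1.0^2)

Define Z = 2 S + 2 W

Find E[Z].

E[Z] = 2*E[S] + 2*E[W]
E[S] = 2.5
E[W] = -2
E[Z] = 2*2.5 + 2*(-2) = 1

1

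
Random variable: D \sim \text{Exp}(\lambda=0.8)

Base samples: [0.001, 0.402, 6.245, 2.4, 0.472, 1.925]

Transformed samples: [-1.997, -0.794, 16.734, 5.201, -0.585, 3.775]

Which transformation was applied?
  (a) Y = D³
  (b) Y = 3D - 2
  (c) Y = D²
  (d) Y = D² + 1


Checking option (b) Y = 3D - 2:
  D = 0.001 -> Y = -1.997 ✓
  D = 0.402 -> Y = -0.794 ✓
  D = 6.245 -> Y = 16.734 ✓
All samples match this transformation.

(b) 3D - 2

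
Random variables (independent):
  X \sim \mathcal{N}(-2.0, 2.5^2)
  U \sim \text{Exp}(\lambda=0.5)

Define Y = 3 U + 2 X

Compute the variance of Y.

For independent RVs: Var(aX + bY) = a²Var(X) + b²Var(Y)
Var(X) = 6.25
Var(U) = 4
Var(Y) = 2²*6.25 + 3²*4
= 4*6.25 + 9*4 = 61

61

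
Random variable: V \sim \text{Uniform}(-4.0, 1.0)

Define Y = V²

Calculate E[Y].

Using E[X²] = Var(X) + (E[X])²:
E[V] = -1.5
Var(V) = (1 + 4)^2/12 = 2.0833333
E[V²] = 2.0833333 + (-1.5)² = 2.0833333 + 2.25 = 4.3333333

4.3333333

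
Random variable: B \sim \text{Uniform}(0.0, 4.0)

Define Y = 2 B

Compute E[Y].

For Y = 2B:
E[Y] = 2 * E[B]
E[B] = (0 + 4)/2 = 2
E[Y] = 2 * 2 = 4

4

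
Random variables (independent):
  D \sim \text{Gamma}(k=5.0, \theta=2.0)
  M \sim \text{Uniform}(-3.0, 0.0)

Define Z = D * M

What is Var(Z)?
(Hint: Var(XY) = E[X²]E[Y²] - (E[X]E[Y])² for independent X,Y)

Var(XY) = E[X²]E[Y²] - (E[X]E[Y])²
E[D] = 10, Var(D) = 20
E[M] = -1.5, Var(M) = 0.75
E[D²] = 20 + 10² = 120
E[M²] = 0.75 + (-1.5)² = 3
Var(Z) = 120*3 - (10*(-1.5))²
= 360 - 225 = 135

135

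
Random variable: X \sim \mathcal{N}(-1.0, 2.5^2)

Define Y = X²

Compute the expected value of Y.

Using E[X²] = Var(X) + (E[X])²:
E[X] = -1
Var(X) = 2.5^2 = 6.25
E[X²] = 6.25 + (-1)² = 6.25 + 1 = 7.25

7.25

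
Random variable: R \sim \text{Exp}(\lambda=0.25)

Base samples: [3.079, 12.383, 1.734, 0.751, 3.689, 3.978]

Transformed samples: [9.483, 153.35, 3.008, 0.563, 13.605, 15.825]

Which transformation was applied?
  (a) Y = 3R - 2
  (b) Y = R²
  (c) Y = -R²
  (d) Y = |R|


Checking option (b) Y = R²:
  R = 3.079 -> Y = 9.483 ✓
  R = 12.383 -> Y = 153.35 ✓
  R = 1.734 -> Y = 3.008 ✓
All samples match this transformation.

(b) R²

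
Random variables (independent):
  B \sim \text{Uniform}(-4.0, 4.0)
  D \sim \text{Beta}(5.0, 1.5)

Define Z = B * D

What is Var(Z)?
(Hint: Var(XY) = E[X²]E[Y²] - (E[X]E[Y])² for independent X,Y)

Var(XY) = E[X²]E[Y²] - (E[X]E[Y])²
E[B] = 0, Var(B) = 5.3333333
E[D] = 0.76923077, Var(D) = 0.023668639
E[B²] = 5.3333333 + 0² = 5.3333333
E[D²] = 0.023668639 + 0.76923077² = 0.61538462
Var(Z) = 5.3333333*0.61538462 - (0*0.76923077)²
= 3.2820513 - 0 = 3.2820513

3.2820513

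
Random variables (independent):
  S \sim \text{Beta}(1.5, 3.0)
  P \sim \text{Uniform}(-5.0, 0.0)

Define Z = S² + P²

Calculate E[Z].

E[Z] = E[S²] + E[P²]
E[S²] = Var(S) + E[S]² = 0.04040404 + 0.11111111 = 0.15151515
E[P²] = Var(P) + E[P]² = 2.0833333 + 6.25 = 8.3333333
E[Z] = 0.15151515 + 8.3333333 = 8.4848485

8.4848485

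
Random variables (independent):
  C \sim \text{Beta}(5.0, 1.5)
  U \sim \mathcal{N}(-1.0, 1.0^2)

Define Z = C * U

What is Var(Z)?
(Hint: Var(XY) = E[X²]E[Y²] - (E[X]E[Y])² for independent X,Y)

Var(XY) = E[X²]E[Y²] - (E[X]E[Y])²
E[C] = 0.76923077, Var(C) = 0.023668639
E[U] = -1, Var(U) = 1
E[C²] = 0.023668639 + 0.76923077² = 0.61538462
E[U²] = 1 + (-1)² = 2
Var(Z) = 0.61538462*2 - (0.76923077*(-1))²
= 1.2307692 - 0.59171598 = 0.63905325

0.63905325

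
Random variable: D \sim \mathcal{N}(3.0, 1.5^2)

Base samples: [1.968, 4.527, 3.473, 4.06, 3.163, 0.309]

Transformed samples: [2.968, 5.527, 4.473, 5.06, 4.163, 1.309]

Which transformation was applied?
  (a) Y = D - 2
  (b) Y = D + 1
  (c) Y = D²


Checking option (b) Y = D + 1:
  D = 1.968 -> Y = 2.968 ✓
  D = 4.527 -> Y = 5.527 ✓
  D = 3.473 -> Y = 4.473 ✓
All samples match this transformation.

(b) D + 1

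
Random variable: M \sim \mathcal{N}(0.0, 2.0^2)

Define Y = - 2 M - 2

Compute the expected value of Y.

For Y = -2M - 2:
E[Y] = -2 * E[M] - 2
E[M] = 0.0 = 0
E[Y] = -2 * 0 - 2 = -2

-2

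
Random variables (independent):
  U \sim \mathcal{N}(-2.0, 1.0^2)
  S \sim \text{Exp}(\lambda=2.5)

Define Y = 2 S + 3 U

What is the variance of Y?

For independent RVs: Var(aX + bY) = a²Var(X) + b²Var(Y)
Var(U) = 1
Var(S) = 0.16
Var(Y) = 3²*1 + 2²*0.16
= 9*1 + 4*0.16 = 9.64

9.64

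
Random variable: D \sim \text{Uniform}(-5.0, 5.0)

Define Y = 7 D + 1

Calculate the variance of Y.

For Y = aD + b: Var(Y) = a² * Var(D)
Var(D) = (5 + 5)^2/12 = 8.3333333
Var(Y) = 7² * 8.3333333 = 49 * 8.3333333 = 408.33333

408.33333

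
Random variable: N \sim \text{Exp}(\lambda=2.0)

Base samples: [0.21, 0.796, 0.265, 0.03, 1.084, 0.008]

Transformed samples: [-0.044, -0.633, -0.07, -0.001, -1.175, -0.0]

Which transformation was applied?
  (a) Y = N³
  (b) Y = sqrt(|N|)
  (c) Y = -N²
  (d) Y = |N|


Checking option (c) Y = -N²:
  N = 0.21 -> Y = -0.044 ✓
  N = 0.796 -> Y = -0.633 ✓
  N = 0.265 -> Y = -0.07 ✓
All samples match this transformation.

(c) -N²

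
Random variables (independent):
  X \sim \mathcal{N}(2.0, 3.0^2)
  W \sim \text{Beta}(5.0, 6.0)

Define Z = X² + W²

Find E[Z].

E[Z] = E[X²] + E[W²]
E[X²] = Var(X) + E[X]² = 9 + 4 = 13
E[W²] = Var(W) + E[W]² = 0.020661157 + 0.20661157 = 0.22727273
E[Z] = 13 + 0.22727273 = 13.227273

13.227273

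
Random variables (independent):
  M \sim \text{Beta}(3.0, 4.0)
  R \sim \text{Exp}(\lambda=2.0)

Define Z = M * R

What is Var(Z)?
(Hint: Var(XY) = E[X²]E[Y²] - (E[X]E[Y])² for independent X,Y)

Var(XY) = E[X²]E[Y²] - (E[X]E[Y])²
E[M] = 0.42857143, Var(M) = 0.030612245
E[R] = 0.5, Var(R) = 0.25
E[M²] = 0.030612245 + 0.42857143² = 0.21428571
E[R²] = 0.25 + 0.5² = 0.5
Var(Z) = 0.21428571*0.5 - (0.42857143*0.5)²
= 0.10714286 - 0.045918367 = 0.06122449

0.06122449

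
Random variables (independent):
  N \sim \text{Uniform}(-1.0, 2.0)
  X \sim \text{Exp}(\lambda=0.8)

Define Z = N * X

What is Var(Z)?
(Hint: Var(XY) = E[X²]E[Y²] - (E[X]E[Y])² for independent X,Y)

Var(XY) = E[X²]E[Y²] - (E[X]E[Y])²
E[N] = 0.5, Var(N) = 0.75
E[X] = 1.25, Var(X) = 1.5625
E[N²] = 0.75 + 0.5² = 1
E[X²] = 1.5625 + 1.25² = 3.125
Var(Z) = 1*3.125 - (0.5*1.25)²
= 3.125 - 0.390625 = 2.734375

2.734375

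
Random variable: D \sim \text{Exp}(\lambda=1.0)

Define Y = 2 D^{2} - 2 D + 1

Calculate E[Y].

E[Y] = 2*E[D²] - 2*E[D] + 1
E[D] = 1
E[D²] = Var(D) + (E[D])² = 1 + 1 = 2
E[Y] = 2*2 - 2*1 + 1 = 3

3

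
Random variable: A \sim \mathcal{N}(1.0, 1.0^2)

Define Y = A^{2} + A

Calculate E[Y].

E[Y] = 1*E[A²] + 1*E[A]
E[A] = 1
E[A²] = Var(A) + (E[A])² = 1 + 1 = 2
E[Y] = 1*2 + 1*1 = 3

3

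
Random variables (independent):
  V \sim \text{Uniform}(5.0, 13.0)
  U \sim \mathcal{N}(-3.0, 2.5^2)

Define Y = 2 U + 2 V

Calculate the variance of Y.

For independent RVs: Var(aX + bY) = a²Var(X) + b²Var(Y)
Var(V) = 5.3333333
Var(U) = 6.25
Var(Y) = 2²*5.3333333 + 2²*6.25
= 4*5.3333333 + 4*6.25 = 46.333333

46.333333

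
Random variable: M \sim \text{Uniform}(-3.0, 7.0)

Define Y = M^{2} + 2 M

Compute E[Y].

E[Y] = 1*E[M²] + 2*E[M]
E[M] = 2
E[M²] = Var(M) + (E[M])² = 8.3333333 + 4 = 12.333333
E[Y] = 1*12.333333 + 2*2 = 16.333333

16.333333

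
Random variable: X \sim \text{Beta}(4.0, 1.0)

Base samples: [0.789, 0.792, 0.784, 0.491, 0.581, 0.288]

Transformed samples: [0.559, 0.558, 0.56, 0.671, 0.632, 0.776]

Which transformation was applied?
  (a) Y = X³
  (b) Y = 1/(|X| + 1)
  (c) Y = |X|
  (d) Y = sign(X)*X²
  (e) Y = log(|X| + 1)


Checking option (b) Y = 1/(|X| + 1):
  X = 0.789 -> Y = 0.559 ✓
  X = 0.792 -> Y = 0.558 ✓
  X = 0.784 -> Y = 0.56 ✓
All samples match this transformation.

(b) 1/(|X| + 1)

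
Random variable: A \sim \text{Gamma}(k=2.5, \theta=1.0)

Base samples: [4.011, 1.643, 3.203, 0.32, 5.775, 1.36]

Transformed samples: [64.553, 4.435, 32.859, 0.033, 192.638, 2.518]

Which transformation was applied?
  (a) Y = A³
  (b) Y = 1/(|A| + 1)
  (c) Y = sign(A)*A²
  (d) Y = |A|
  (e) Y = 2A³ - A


Checking option (a) Y = A³:
  A = 4.011 -> Y = 64.553 ✓
  A = 1.643 -> Y = 4.435 ✓
  A = 3.203 -> Y = 32.859 ✓
All samples match this transformation.

(a) A³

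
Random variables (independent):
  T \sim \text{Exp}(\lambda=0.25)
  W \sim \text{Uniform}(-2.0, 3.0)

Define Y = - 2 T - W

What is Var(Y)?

For independent RVs: Var(aX + bY) = a²Var(X) + b²Var(Y)
Var(T) = 16
Var(W) = 2.0833333
Var(Y) = (-2)²*16 + (-1)²*2.0833333
= 4*16 + 1*2.0833333 = 66.083333

66.083333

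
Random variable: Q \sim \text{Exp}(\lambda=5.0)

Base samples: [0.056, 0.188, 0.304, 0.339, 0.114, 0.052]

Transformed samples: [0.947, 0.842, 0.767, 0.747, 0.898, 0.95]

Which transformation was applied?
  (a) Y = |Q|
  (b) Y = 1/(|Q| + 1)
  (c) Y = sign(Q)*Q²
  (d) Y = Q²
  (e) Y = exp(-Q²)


Checking option (b) Y = 1/(|Q| + 1):
  Q = 0.056 -> Y = 0.947 ✓
  Q = 0.188 -> Y = 0.842 ✓
  Q = 0.304 -> Y = 0.767 ✓
All samples match this transformation.

(b) 1/(|Q| + 1)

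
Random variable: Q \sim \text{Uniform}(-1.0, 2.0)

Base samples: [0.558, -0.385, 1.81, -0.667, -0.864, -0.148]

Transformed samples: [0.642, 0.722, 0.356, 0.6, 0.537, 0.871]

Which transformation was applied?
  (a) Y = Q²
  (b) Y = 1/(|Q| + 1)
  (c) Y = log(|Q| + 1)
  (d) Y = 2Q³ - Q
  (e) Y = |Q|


Checking option (b) Y = 1/(|Q| + 1):
  Q = 0.558 -> Y = 0.642 ✓
  Q = -0.385 -> Y = 0.722 ✓
  Q = 1.81 -> Y = 0.356 ✓
All samples match this transformation.

(b) 1/(|Q| + 1)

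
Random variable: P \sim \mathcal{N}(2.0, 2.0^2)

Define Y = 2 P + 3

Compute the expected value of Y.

For Y = 2P + 3:
E[Y] = 2 * E[P] + 3
E[P] = 2.0 = 2
E[Y] = 2 * 2 + 3 = 7

7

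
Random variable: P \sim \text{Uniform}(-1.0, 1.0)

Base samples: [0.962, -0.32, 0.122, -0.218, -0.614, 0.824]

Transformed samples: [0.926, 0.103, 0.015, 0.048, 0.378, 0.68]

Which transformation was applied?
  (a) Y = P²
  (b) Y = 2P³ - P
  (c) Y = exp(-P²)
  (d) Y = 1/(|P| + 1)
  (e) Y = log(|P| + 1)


Checking option (a) Y = P²:
  P = 0.962 -> Y = 0.926 ✓
  P = -0.32 -> Y = 0.103 ✓
  P = 0.122 -> Y = 0.015 ✓
All samples match this transformation.

(a) P²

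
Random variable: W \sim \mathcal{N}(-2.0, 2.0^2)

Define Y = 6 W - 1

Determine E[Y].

For Y = 6W - 1:
E[Y] = 6 * E[W] - 1
E[W] = -2.0 = -2
E[Y] = 6 * (-2) - 1 = -13

-13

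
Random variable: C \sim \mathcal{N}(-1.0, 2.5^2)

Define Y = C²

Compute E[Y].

Using E[X²] = Var(X) + (E[X])²:
E[C] = -1
Var(C) = 2.5^2 = 6.25
E[C²] = 6.25 + (-1)² = 6.25 + 1 = 7.25

7.25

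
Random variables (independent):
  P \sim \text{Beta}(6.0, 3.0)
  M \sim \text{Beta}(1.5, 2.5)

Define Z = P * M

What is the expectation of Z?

For independent RVs: E[XY] = E[X]*E[Y]
E[P] = 0.66666667
E[M] = 0.375
E[Z] = 0.66666667 * 0.375 = 0.25

0.25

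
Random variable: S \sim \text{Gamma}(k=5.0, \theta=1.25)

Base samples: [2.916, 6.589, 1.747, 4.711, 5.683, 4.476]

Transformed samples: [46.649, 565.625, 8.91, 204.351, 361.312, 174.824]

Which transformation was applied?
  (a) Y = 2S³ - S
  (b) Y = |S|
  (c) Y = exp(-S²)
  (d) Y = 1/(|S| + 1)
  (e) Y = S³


Checking option (a) Y = 2S³ - S:
  S = 2.916 -> Y = 46.649 ✓
  S = 6.589 -> Y = 565.625 ✓
  S = 1.747 -> Y = 8.91 ✓
All samples match this transformation.

(a) 2S³ - S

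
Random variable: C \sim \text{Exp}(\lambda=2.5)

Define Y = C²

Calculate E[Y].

E[C²] = Var(C) + (E[C])² = 0.16 + 0.16 = 0.32

0.32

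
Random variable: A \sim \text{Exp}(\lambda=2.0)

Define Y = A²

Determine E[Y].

E[A²] = Var(A) + (E[A])² = 0.25 + 0.25 = 0.5

0.5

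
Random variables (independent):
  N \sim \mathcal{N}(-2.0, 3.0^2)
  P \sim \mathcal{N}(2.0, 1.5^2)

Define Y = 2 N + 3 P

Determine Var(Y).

For independent RVs: Var(aX + bY) = a²Var(X) + b²Var(Y)
Var(N) = 9
Var(P) = 2.25
Var(Y) = 2²*9 + 3²*2.25
= 4*9 + 9*2.25 = 56.25

56.25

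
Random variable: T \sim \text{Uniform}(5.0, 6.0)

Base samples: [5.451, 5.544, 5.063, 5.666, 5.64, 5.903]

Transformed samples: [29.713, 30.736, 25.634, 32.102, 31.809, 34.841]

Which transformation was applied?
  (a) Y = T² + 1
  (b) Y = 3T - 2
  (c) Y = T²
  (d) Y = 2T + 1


Checking option (c) Y = T²:
  T = 5.451 -> Y = 29.713 ✓
  T = 5.544 -> Y = 30.736 ✓
  T = 5.063 -> Y = 25.634 ✓
All samples match this transformation.

(c) T²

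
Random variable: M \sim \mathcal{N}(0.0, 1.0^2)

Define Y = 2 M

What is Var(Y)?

For Y = aM + b: Var(Y) = a² * Var(M)
Var(M) = 1.0^2 = 1
Var(Y) = 2² * 1 = 4 * 1 = 4

4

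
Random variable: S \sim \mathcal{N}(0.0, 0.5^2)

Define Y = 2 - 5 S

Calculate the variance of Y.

For Y = aS + b: Var(Y) = a² * Var(S)
Var(S) = 0.5^2 = 0.25
Var(Y) = (-5)² * 0.25 = 25 * 0.25 = 6.25

6.25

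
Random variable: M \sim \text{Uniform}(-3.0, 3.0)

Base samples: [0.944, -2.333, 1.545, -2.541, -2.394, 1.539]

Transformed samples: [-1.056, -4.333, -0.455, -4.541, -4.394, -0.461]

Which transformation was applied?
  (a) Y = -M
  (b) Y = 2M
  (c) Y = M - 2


Checking option (c) Y = M - 2:
  M = 0.944 -> Y = -1.056 ✓
  M = -2.333 -> Y = -4.333 ✓
  M = 1.545 -> Y = -0.455 ✓
All samples match this transformation.

(c) M - 2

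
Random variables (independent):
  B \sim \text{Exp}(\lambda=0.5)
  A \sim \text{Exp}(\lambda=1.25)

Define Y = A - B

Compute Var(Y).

For independent RVs: Var(aX + bY) = a²Var(X) + b²Var(Y)
Var(B) = 4
Var(A) = 0.64
Var(Y) = (-1)²*4 + 1²*0.64
= 1*4 + 1*0.64 = 4.64

4.64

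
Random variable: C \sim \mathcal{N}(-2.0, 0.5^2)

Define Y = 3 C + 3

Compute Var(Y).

For Y = aC + b: Var(Y) = a² * Var(C)
Var(C) = 0.5^2 = 0.25
Var(Y) = 3² * 0.25 = 9 * 0.25 = 2.25

2.25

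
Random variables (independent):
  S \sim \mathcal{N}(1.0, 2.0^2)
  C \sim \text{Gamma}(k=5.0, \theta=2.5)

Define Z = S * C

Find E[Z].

For independent RVs: E[XY] = E[X]*E[Y]
E[S] = 1
E[C] = 12.5
E[Z] = 1 * 12.5 = 12.5

12.5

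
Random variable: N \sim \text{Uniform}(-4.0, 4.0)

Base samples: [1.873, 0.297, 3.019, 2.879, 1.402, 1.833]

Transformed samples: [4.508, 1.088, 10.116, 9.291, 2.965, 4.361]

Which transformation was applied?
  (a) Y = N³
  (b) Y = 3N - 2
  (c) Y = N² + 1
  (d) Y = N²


Checking option (c) Y = N² + 1:
  N = 1.873 -> Y = 4.508 ✓
  N = 0.297 -> Y = 1.088 ✓
  N = 3.019 -> Y = 10.116 ✓
All samples match this transformation.

(c) N² + 1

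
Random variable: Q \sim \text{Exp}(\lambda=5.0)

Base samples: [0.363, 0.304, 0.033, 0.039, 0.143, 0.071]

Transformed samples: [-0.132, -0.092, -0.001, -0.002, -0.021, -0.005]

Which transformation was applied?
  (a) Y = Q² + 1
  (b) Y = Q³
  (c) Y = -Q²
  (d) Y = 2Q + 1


Checking option (c) Y = -Q²:
  Q = 0.363 -> Y = -0.132 ✓
  Q = 0.304 -> Y = -0.092 ✓
  Q = 0.033 -> Y = -0.001 ✓
All samples match this transformation.

(c) -Q²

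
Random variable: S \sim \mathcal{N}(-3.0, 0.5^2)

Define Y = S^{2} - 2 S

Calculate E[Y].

E[Y] = 1*E[S²] - 2*E[S]
E[S] = -3
E[S²] = Var(S) + (E[S])² = 0.25 + 9 = 9.25
E[Y] = 1*9.25 - 2*(-3) = 15.25

15.25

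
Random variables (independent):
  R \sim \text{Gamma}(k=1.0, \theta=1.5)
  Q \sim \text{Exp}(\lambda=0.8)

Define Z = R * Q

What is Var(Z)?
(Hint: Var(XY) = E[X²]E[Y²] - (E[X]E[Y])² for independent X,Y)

Var(XY) = E[X²]E[Y²] - (E[X]E[Y])²
E[R] = 1.5, Var(R) = 2.25
E[Q] = 1.25, Var(Q) = 1.5625
E[R²] = 2.25 + 1.5² = 4.5
E[Q²] = 1.5625 + 1.25² = 3.125
Var(Z) = 4.5*3.125 - (1.5*1.25)²
= 14.0625 - 3.515625 = 10.546875

10.546875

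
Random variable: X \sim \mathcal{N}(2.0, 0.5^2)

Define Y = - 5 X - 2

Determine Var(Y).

For Y = aX + b: Var(Y) = a² * Var(X)
Var(X) = 0.5^2 = 0.25
Var(Y) = (-5)² * 0.25 = 25 * 0.25 = 6.25

6.25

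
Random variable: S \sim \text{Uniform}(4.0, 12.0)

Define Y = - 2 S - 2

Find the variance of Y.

For Y = aS + b: Var(Y) = a² * Var(S)
Var(S) = (12 - 4)^2/12 = 5.3333333
Var(Y) = (-2)² * 5.3333333 = 4 * 5.3333333 = 21.333333

21.333333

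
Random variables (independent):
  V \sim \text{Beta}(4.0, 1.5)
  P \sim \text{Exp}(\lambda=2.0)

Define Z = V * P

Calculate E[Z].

For independent RVs: E[XY] = E[X]*E[Y]
E[V] = 0.72727273
E[P] = 0.5
E[Z] = 0.72727273 * 0.5 = 0.36363636

0.36363636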